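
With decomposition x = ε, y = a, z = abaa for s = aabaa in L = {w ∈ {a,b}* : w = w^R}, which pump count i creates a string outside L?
i = 2

xy²z = ε · aa · abaa = aaabaa; aaabaa reversed is aabaaa ≠ aaabaa, so it is not a palindrome and is not in L.
(Other choices also work, e.g. i = 0, 3; only i = 1 is guaranteed to stay in L since xy¹z = s.)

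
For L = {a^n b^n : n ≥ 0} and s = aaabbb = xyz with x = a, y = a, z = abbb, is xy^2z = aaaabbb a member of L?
No

xy²z = a · aa · abbb = aaaabbb.
aaaabbb has 4 a's and 3 b's; 4 ≠ 3, so it is not in L.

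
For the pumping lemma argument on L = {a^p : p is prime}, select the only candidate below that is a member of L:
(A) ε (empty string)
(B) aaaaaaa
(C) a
(B) aaaaaaa

The pumping lemma is applied to a string s that lies in L, so first check membership of each option:
- (A) ε has length 0, which is not prime, so it is not in L ✗
- (B) aaaaaaa has length 7, which is prime, so it is in L ✓
- (C) a has length 1, which is not prime, so it is not in L ✗

Only (B) aaaaaaa is in L, so it is the only candidate that could play the role of s.
(In a complete proof one picks s in terms of the pumping length p so that |s| ≥ p is guaranteed; a fixed string like aaaaaaa illustrates the shape of such an s.)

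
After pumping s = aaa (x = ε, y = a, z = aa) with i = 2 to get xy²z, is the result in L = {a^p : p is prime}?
No

xy²z = ε · aa · aa = aaaa.
aaaa has length 4 = 2 × 2, which is not prime, so it is not in L.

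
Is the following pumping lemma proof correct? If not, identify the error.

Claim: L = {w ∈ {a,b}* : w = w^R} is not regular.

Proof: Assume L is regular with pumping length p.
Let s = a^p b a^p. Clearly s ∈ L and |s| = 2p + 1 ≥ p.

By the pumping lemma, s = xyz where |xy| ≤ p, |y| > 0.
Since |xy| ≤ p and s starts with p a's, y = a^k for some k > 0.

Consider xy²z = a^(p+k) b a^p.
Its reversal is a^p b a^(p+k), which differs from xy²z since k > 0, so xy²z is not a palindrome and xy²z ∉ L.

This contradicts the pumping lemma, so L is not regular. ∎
The proof is correct.

This proof is valid because:
1. s = a^p b a^p is in L and is chosen in terms of p, so |s| ≥ p holds for every p
2. The decomposition analysis is correct: |xy| ≤ p forces y to lie inside the leading a's
3. The contradiction is valid: a^(p+k) b a^p has more a's before the b than after it, so it is not a palindrome
4. The conclusion follows logically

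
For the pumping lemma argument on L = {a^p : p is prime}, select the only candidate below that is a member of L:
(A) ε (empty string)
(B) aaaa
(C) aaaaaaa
(C) aaaaaaa

The pumping lemma is applied to a string s that lies in L, so first check membership of each option:
- (A) ε has length 0, which is not prime, so it is not in L ✗
- (B) aaaa has length 4 = 2 × 2, which is not prime, so it is not in L ✗
- (C) aaaaaaa has length 7, which is prime, so it is in L ✓

Only (C) aaaaaaa is in L, so it is the only candidate that could play the role of s.
(In a complete proof one picks s in terms of the pumping length p so that |s| ≥ p is guaranteed; a fixed string like aaaaaaa illustrates the shape of such an s.)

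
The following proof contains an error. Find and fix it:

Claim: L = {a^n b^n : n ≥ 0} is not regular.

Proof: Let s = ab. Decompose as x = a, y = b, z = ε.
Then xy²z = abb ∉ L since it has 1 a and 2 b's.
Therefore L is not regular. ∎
Error: The string s = ab might be shorter than the pumping length p.

Correction: Choose s = a^p b^p to ensure |s| ≥ p. Also, the decomposition is wrong: with |xy| ≤ p, y cannot include b's when s starts with p a's.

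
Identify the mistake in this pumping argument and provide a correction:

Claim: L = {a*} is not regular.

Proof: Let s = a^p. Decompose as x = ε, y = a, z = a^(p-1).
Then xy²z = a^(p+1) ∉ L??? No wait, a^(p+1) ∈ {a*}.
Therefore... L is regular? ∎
Error: The proof attempts to show a*  is not regular, but a* IS regular!

Correction: a* is a regular language (recognized by a simple DFA with one accepting state and self-loop on 'a'). The pumping lemma can only prove non-regularity, not regularity. For regular languages, pumping always works.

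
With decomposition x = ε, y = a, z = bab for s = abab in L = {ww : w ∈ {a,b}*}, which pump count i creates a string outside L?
i = 3

xy³z = ε · aaa · bab = aaabab; aaabab has length 6; its halves are aaa and bab, which differ, so it is not in L.
(Other choices also work, e.g. i = 0, 2; only i = 1 is guaranteed to stay in L since xy¹z = s.)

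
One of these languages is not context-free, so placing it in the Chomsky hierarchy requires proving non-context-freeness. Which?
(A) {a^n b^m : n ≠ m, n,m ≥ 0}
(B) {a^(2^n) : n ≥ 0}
(B) {a^(2^n) : n ≥ 0}

(B) {a^(2^n) : n ≥ 0} requires the CFL pumping lemma.

- {a^n b^m : n ≠ m, n,m ≥ 0} is context-free (but not regular)
  • Can be shown non-regular with the regular pumping lemma
  • After pumping a's, we can make n = m

- {a^(2^n) : n ≥ 0} is NOT context-free
  • Requires the CFL pumping lemma to prove
  • Gaps between powers of 2 grow exponentially

The CFL pumping lemma is "stronger" in that it can prove non-membership
in the larger class of context-free languages.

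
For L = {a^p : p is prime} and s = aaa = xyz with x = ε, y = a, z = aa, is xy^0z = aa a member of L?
Yes

xy⁰z = ε · ε · aa = aa.
aa has length 2, which is prime, so it is in L.
(A single pumped string landing in L is not a contradiction by itself; a non-regularity proof needs some i for which xy^i z ∉ L, for every admissible decomposition.)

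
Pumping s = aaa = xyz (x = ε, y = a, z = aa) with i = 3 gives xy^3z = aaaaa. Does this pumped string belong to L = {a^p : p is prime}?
Yes

xy³z = ε · aaa · aa = aaaaa.
aaaaa has length 5, which is prime, so it is in L.
(A single pumped string landing in L is not a contradiction by itself; a non-regularity proof needs some i for which xy^i z ∉ L, for every admissible decomposition.)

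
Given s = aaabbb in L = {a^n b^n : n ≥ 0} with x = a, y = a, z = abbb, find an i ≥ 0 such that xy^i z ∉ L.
i = 2

xy²z = a · aa · abbb = aaaabbb; aaaabbb has 4 a's and 3 b's; 4 ≠ 3, so it is not in L.
(Other choices also work, e.g. i = 0, 3; only i = 1 is guaranteed to stay in L since xy¹z = s.)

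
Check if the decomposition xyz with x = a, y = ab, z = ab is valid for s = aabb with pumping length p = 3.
Violated: xyz = s

The decomposition x = a, y = ab, z = ab for s = aabb with p = 3
violates the constraint: xyz = s

xyz = 'a' + 'ab' + 'ab' = 'aabab' ≠ 'aabb' = s. The decomposition doesn't reconstruct s.

Pumping lemma constraints:
1. xyz = s (decomposition is valid)
2. |xy| ≤ p
3. |y| > 0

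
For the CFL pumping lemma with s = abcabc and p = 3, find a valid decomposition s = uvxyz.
u='ab', v='c', x='a', y='b', z='c'

For s = abcabc with pumping length p = 3:

One valid decomposition:
- u = 'ab'
- v = 'c'
- x = 'a'
- y = 'b'
- z = 'c'

Verification:
- uvxyz = 'ab' + 'c' + 'a' + 'b' + 'c' = abcabc ✓
- |vxy| = |'cab'| = 3 ≤ 3 ✓
- |vy| = |'cb'| = 2 > 0 ✓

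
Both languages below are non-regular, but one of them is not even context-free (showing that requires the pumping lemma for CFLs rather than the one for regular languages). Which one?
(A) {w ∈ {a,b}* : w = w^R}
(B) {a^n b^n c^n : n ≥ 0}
(B) {a^n b^n c^n : n ≥ 0}

(B) {a^n b^n c^n : n ≥ 0} requires the CFL pumping lemma.

- {w ∈ {a,b}* : w = w^R} is context-free (but not regular)
  • Can be shown non-regular with the regular pumping lemma
  • After pumping, the string is no longer symmetric

- {a^n b^n c^n : n ≥ 0} is NOT context-free
  • Requires the CFL pumping lemma to prove
  • Cannot maintain three equal counts simultaneously

The CFL pumping lemma is "stronger" in that it can prove non-membership
in the larger class of context-free languages.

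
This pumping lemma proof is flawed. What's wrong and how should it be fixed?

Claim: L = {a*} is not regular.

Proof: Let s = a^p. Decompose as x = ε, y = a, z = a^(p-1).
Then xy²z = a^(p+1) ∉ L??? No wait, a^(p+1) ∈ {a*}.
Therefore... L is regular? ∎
Error: The proof attempts to show a*  is not regular, but a* IS regular!

Correction: a* is a regular language (recognized by a simple DFA with one accepting state and self-loop on 'a'). The pumping lemma can only prove non-regularity, not regularity. For regular languages, pumping always works.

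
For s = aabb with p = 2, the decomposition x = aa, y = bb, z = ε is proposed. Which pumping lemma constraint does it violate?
Violated: |xy| ≤ p

The decomposition x = aa, y = bb, z = ε for s = aabb with p = 2
violates the constraint: |xy| ≤ p

|xy| = |aabb| = 4 > 2 = p. The decomposition puts too many characters in xy.

Pumping lemma constraints:
1. xyz = s (decomposition is valid)
2. |xy| ≤ p
3. |y| > 0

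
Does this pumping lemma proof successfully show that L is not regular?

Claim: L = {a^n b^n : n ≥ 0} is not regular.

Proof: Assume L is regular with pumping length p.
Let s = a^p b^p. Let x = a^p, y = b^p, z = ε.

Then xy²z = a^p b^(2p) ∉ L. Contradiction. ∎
The proof is INCORRECT.

Error: The decomposition violates |xy| ≤ p.
With x = a^p and y = b^p, we have |xy| = 2p > p.
The pumping lemma requires |xy| ≤ p, so y must be within the first p characters.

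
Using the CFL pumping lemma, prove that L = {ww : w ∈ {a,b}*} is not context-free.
Assume for contradiction that L is context-free, and let p ≥ 1 be the pumping length given by the pumping lemma for CFLs.
Choose s = a^p b^p a^p b^p. Then s ∈ L (take w = a^p b^p) and |s| = 4p ≥ p.
By the CFL pumping lemma, s = uvxyz for some u, v, x, y, z with |vxy| ≤ p, |vy| ≥ 1, and uv^i xy^i z ∈ L for every i ≥ 0.

Write s as four blocks A₁ B₁ A₂ B₂ with A₁ = A₂ = a^p and B₁ = B₂ = b^p. Since |vxy| ≤ p, the window vxy lies inside at most two adjacent blocks. Take i = 0 and let t = uxz, so |t| = 4p − |vy| with 1 ≤ |vy| ≤ p. If |t| is odd, t ∉ L immediately, so assume |vy| is even (hence |vy| ≥ 2) and |t|/2 = 2p − |vy|/2, which satisfies p ≤ |t|/2 ≤ 2p − 1.

Case 1 (vxy inside A₁B₁): t = a^(p−j) b^(p−l) a^p b^p with j + l = |vy|. The second half of t has length < 2p, so it is a suffix of the trailing a^p b^p and ends in b; the first half is a^(p−j) b^(p−l) a^((j+l)/2), which ends in a because (j+l)/2 ≥ 1. The halves differ, so t ∉ L.

Case 2 (vxy inside B₁A₂, straddling the middle): t = a^p b^(p−j) a^(p−l) b^p with j + l = |vy|. If t = ww, then w is a prefix of t of length ≥ p, so w begins with a^p; and w is a suffix of t of length ≥ p, so w ends with b^p. That forces |w| ≥ 2p, contradicting |w| = |t|/2 ≤ 2p − 1. So t ∉ L.

Case 3 (vxy inside A₂B₂): t = a^p b^p a^(p−j) b^(p−l) with j + l = |vy|. The first half of t is a prefix of a^p b^p, so it begins with a; the second half is b^((j+l)/2) a^(p−j) b^(p−l), which begins with b. The halves differ, so t ∉ L.

In every case uv⁰xy⁰z = uxz ∉ L.

This contradicts the CFL pumping lemma, which requires uv^i xy^i z ∈ L for all i ≥ 0.
Hence L = {ww : w ∈ {a,b}*} is not context-free. ∎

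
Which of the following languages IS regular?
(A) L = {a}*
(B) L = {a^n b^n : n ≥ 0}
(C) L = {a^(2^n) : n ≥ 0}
(A) {a}*

(A) L = {a}* is regular.

This can be recognized by a finite automaton (DFA/NFA).
Regular expressions like {a}* define regular languages.

The other choices are not regular:
- {a^n b^n : n ≥ 0}: After pumping, the number of a's and b's become unequal
- {a^(2^n) : n ≥ 0}: After pumping, length is no longer a power of 2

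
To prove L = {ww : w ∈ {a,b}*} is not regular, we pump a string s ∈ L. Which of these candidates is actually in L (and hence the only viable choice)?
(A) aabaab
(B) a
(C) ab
(A) aabaab

The pumping lemma is applied to a string s that lies in L, so first check membership of each option:
- (A) aabaab splits into halves aab · aab, which are equal, so it is in L (w = aab) ✓
- (B) a has odd length 1, so it cannot be written as ww and is not in L ✗
- (C) ab has length 2; its halves are a and b, which differ, so it is not in L ✗

Only (A) aabaab is in L, so it is the only candidate that could play the role of s.
(In a complete proof one picks s in terms of the pumping length p so that |s| ≥ p is guaranteed; a fixed string like aabaab illustrates the shape of such an s.)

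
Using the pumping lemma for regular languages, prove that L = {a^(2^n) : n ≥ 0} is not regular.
Assume for contradiction that L is regular, and let p ≥ 1 be the pumping length given by the pumping lemma.
Choose s = a^(2^p). Then s ∈ L and |s| = 2^p ≥ p.
By the pumping lemma, s = xyz for some x, y, z with |xy| ≤ p, |y| ≥ 1, and xy^i z ∈ L for every i ≥ 0.
Here y = a^k for some k with 1 ≤ k ≤ |xy| ≤ p, and p < 2^p.

Take i = 2: |xy²z| = 2^p + k.
Now 2^p < 2^p + k ≤ 2^p + p < 2^p + 2^p = 2^(p+1).
So |xy²z| lies strictly between the consecutive powers of two 2^p and 2^(p+1), hence is not a power of 2, and xy²z ∉ L.

This contradicts the pumping lemma, which requires xy^i z ∈ L for all i ≥ 0.
Hence L = {a^(2^n) : n ≥ 0} is not regular. ∎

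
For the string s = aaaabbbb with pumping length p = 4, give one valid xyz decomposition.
x = 'aaa', y = 'a', z = 'bbbb'

For s = aaaabbbb and p = 4, one valid decomposition is:
- x = 'aaa' (length 3)
- y = 'a' (length 1)
- z = 'bbbb' (length 4)

Verification:
- xyz = 'aaa' + 'a' + 'bbbb' = aaaabbbb ✓
- |xy| = 4 ≤ 4 ✓
- |y| = 1 > 0 ✓

All pumping lemma constraints are satisfied.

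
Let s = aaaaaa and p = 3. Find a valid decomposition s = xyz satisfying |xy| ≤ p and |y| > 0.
x = 'aa', y = 'a', z = 'aaa'

For s = aaaaaa and p = 3, one valid decomposition is:
- x = 'aa' (length 2)
- y = 'a' (length 1)
- z = 'aaa' (length 3)

Verification:
- xyz = 'aa' + 'a' + 'aaa' = aaaaaa ✓
- |xy| = 3 ≤ 3 ✓
- |y| = 1 > 0 ✓

All pumping lemma constraints are satisfied.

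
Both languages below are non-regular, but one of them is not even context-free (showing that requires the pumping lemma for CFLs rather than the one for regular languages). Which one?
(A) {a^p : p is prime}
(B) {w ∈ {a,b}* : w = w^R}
(A) {a^p : p is prime}

(A) {a^p : p is prime} requires the CFL pumping lemma.

- {w ∈ {a,b}* : w = w^R} is context-free (but not regular)
  • Can be shown non-regular with the regular pumping lemma
  • After pumping, the string is no longer symmetric

- {a^p : p is prime} is NOT context-free
  • Requires the CFL pumping lemma to prove
  • The CFL pumping lemma also fails because prime gaps are unbounded

The CFL pumping lemma is "stronger" in that it can prove non-membership
in the larger class of context-free languages.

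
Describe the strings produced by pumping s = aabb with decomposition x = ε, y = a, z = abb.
{xy^i z : i ≥ 0} = {a^(i+1) b^2 : i ≥ 0} = {abb, aabb, aaabb, ...}

With x = ε, y = a, z = abb: Starting with aabb and pumping the first 'a' (z = abb keeps the second 'a'), we get strings with i+1 a's followed by 2 b's for i = 0, 1, 2, ...; note bb is not produced because z always contributes one a.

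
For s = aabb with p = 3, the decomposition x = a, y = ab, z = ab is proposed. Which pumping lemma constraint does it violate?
Violated: xyz = s

The decomposition x = a, y = ab, z = ab for s = aabb with p = 3
violates the constraint: xyz = s

xyz = 'a' + 'ab' + 'ab' = 'aabab' ≠ 'aabb' = s. The decomposition doesn't reconstruct s.

Pumping lemma constraints:
1. xyz = s (decomposition is valid)
2. |xy| ≤ p
3. |y| > 0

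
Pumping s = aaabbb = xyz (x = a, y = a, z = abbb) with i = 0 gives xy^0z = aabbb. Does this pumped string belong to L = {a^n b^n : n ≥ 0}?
No

xy⁰z = a · ε · abbb = aabbb.
aabbb has 2 a's and 3 b's; 2 ≠ 3, so it is not in L.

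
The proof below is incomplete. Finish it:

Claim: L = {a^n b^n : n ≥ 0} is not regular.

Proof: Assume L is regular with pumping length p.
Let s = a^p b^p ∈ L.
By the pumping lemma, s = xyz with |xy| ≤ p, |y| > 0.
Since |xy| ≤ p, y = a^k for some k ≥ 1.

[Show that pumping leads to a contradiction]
Consider xy²z = a^(p+k) b^p.

Since k ≥ 1, we have p + k > p.
So xy²z has more a's than b's: (p+k) a's vs p b's.
This means xy²z ∉ L because a^n b^n requires equal counts.

This contradicts the pumping lemma which states xy²z ∈ L.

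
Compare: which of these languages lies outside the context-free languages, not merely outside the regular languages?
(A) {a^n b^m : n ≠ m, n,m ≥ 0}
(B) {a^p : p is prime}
(B) {a^p : p is prime}

(B) {a^p : p is prime} requires the CFL pumping lemma.

- {a^n b^m : n ≠ m, n,m ≥ 0} is context-free (but not regular)
  • Can be shown non-regular with the regular pumping lemma
  • After pumping a's, we can make n = m

- {a^p : p is prime} is NOT context-free
  • Requires the CFL pumping lemma to prove
  • The CFL pumping lemma also fails because prime gaps are unbounded

The CFL pumping lemma is "stronger" in that it can prove non-membership
in the larger class of context-free languages.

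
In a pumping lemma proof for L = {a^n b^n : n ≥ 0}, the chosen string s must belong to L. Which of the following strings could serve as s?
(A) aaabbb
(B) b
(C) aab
(A) aaabbb

The pumping lemma is applied to a string s that lies in L, so first check membership of each option:
- (A) aaabbb = a^3 b^3 has equal counts (3 = 3), so it is in L ✓
- (B) b has 0 a's and 1 b's; 0 ≠ 1, so it is not in L ✗
- (C) aab has 2 a's and 1 b's; 2 ≠ 1, so it is not in L ✗

Only (A) aaabbb is in L, so it is the only candidate that could play the role of s.
(In a complete proof one picks s in terms of the pumping length p so that |s| ≥ p is guaranteed; a fixed string like aaabbb illustrates the shape of such an s.)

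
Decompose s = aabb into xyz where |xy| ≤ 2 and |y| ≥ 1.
x = '', y = 'aa', z = 'bb'

For s = aabb and p = 2, one valid decomposition is:
- x = '' (length 0)
- y = 'aa' (length 2)
- z = 'bb' (length 2)

Verification:
- xyz = '' + 'aa' + 'bb' = aabb ✓
- |xy| = 2 ≤ 2 ✓
- |y| = 2 > 0 ✓

All pumping lemma constraints are satisfied.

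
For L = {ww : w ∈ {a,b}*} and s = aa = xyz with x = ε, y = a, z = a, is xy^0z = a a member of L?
No

xy⁰z = ε · ε · a = a.
a has odd length 1, so it cannot be written as ww and is not in L.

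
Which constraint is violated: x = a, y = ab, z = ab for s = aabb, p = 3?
Violated: xyz = s

The decomposition x = a, y = ab, z = ab for s = aabb with p = 3
violates the constraint: xyz = s

xyz = 'a' + 'ab' + 'ab' = 'aabab' ≠ 'aabb' = s. The decomposition doesn't reconstruct s.

Pumping lemma constraints:
1. xyz = s (decomposition is valid)
2. |xy| ≤ p
3. |y| > 0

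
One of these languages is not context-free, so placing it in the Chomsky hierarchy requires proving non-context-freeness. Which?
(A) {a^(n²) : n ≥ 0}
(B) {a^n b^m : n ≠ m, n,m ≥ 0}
(A) {a^(n²) : n ≥ 0}

(A) {a^(n²) : n ≥ 0} requires the CFL pumping lemma.

- {a^n b^m : n ≠ m, n,m ≥ 0} is context-free (but not regular)
  • Can be shown non-regular with the regular pumping lemma
  • After pumping a's, we can make n = m

- {a^(n²) : n ≥ 0} is NOT context-free
  • Requires the CFL pumping lemma to prove
  • Gaps between squares grow unboundedly

The CFL pumping lemma is "stronger" in that it can prove non-membership
in the larger class of context-free languages.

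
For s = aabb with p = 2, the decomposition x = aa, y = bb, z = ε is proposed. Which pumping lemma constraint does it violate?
Violated: |xy| ≤ p

The decomposition x = aa, y = bb, z = ε for s = aabb with p = 2
violates the constraint: |xy| ≤ p

|xy| = |aabb| = 4 > 2 = p. The decomposition puts too many characters in xy.

Pumping lemma constraints:
1. xyz = s (decomposition is valid)
2. |xy| ≤ p
3. |y| > 0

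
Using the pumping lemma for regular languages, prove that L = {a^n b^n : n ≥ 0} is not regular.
Assume for contradiction that L is regular, and let p ≥ 1 be the pumping length given by the pumping lemma.
Choose s = a^p b^p. Then s ∈ L and |s| = 2p ≥ p.
By the pumping lemma, s = xyz for some x, y, z with |xy| ≤ p, |y| ≥ 1, and xy^i z ∈ L for every i ≥ 0.
Since |xy| ≤ p and the first p symbols of s are all a's, we must have y = a^k for some k with 1 ≤ k ≤ p.

Take i = 3: xy³z = a^(p + 2k) b^p.
This string has p + 2k a's but p b's, and p + 2k > p because k ≥ 1. So xy³z ∉ L.

This contradicts the pumping lemma, which requires xy^i z ∈ L for all i ≥ 0.
Hence L = {a^n b^n : n ≥ 0} is not regular. ∎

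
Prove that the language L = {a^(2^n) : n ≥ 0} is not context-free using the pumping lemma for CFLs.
Assume for contradiction that L is context-free, and let p ≥ 1 be the pumping length given by the pumping lemma for CFLs.
Choose s = a^(2^p). Then s ∈ L and |s| = 2^p ≥ p.
By the CFL pumping lemma, s = uvxyz for some u, v, x, y, z with |vxy| ≤ p, |vy| ≥ 1, and uv^i xy^i z ∈ L for every i ≥ 0.
All symbols are a's, so only lengths matter: let k = |vy|, with 1 ≤ k ≤ |vxy| ≤ p < 2^p.

Take i = 2: |uv²xy²z| = 2^p + k, and 2^p < 2^p + k < 2^p + 2^p = 2^(p+1).
So the length lies strictly between consecutive powers of two and is not a power of 2; uv²xy²z ∉ L.

This contradicts the CFL pumping lemma, which requires uv^i xy^i z ∈ L for all i ≥ 0.
Hence L = {a^(2^n) : n ≥ 0} is not context-free. ∎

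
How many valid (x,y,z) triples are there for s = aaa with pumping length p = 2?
3

For s = 'aaa' with pumping length p = 2:

Constraints: |xy| ≤ 2, |y| > 0

Valid decompositions (|xy| ≤ p, |y| ≥ 1):
  • x='', y='a', z='aa'
  • x='a', y='a', z='a'
  • x='', y='aa', z='a'

Total count: 3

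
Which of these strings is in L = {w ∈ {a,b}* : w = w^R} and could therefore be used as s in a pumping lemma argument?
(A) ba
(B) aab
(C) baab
(C) baab

The pumping lemma is applied to a string s that lies in L, so first check membership of each option:
- (A) ba reversed is ab ≠ ba, so it is not a palindrome and is not in L ✗
- (B) aab reversed is baa ≠ aab, so it is not a palindrome and is not in L ✗
- (C) baab reversed is baab, the same string, so it is a palindrome and is in L ✓

Only (C) baab is in L, so it is the only candidate that could play the role of s.
(In a complete proof one picks s in terms of the pumping length p so that |s| ≥ p is guaranteed; a fixed string like baab illustrates the shape of such an s.)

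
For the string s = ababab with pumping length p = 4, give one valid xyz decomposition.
x = 'a', y = 'ba', z = 'bab'

For s = ababab and p = 4, one valid decomposition is:
- x = 'a' (length 1)
- y = 'ba' (length 2)
- z = 'bab' (length 3)

Verification:
- xyz = 'a' + 'ba' + 'bab' = ababab ✓
- |xy| = 3 ≤ 4 ✓
- |y| = 2 > 0 ✓

All pumping lemma constraints are satisfied.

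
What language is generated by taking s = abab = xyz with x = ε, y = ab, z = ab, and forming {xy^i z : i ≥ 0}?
{xy^i z : i ≥ 0} = {(ab)^(i+1) : i ≥ 0} = {ab, abab, ababab, ...}

With x = ε, y = ab, z = ab: Pumping 'ab' gives strings of alternating a's and b's.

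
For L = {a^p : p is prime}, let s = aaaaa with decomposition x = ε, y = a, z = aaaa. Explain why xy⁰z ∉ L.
xy⁰z = aaaa ∉ L

Pumping with i = 0 replaces y = a by y⁰ = ε:
- Original: s = xyz = aaaaa; aaaaa has length 5, which is prime, so it is in L
- Pumped: xy⁰z = ε · ε · aaaa = aaaa
- aaaa has length 4 = 2 × 2, which is not prime, so it is not in L

The pumping lemma would require xy⁰z ∈ L, so this decomposition yields a contradiction.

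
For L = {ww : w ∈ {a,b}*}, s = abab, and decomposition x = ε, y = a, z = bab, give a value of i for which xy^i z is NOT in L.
i = 3

xy³z = ε · aaa · bab = aaabab; aaabab has length 6; its halves are aaa and bab, which differ, so it is not in L.
(Other choices also work, e.g. i = 0, 2; only i = 1 is guaranteed to stay in L since xy¹z = s.)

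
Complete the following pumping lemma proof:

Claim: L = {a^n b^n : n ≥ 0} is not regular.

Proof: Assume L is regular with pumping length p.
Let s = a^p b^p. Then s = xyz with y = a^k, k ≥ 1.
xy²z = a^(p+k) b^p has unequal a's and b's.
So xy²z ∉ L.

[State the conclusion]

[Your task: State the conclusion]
This contradicts the pumping lemma for regular languages,
which guarantees xy^i z ∈ L for all i ≥ 0.

Since our assumption that L is regular leads to a contradiction,
we conclude that L = {a^n b^n : n ≥ 0} is NOT regular. ∎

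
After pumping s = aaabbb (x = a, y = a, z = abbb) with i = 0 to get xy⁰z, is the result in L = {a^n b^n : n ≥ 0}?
No

xy⁰z = a · ε · abbb = aabbb.
aabbb has 2 a's and 3 b's; 2 ≠ 3, so it is not in L.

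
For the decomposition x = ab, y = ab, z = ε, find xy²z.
ababab

Given x = 'ab', y = 'ab', z = '' and i = 2:

xy^2z = x + y·y·...·y (2 times) + z
       = 'ab' + 'ab'^2 + ''
       = 'ab' + 'abab' + ''
       = 'ababab'

The pumped string is 'ababab' with length 6.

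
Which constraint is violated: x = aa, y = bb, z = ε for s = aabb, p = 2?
Violated: |xy| ≤ p

The decomposition x = aa, y = bb, z = ε for s = aabb with p = 2
violates the constraint: |xy| ≤ p

|xy| = |aabb| = 4 > 2 = p. The decomposition puts too many characters in xy.

Pumping lemma constraints:
1. xyz = s (decomposition is valid)
2. |xy| ≤ p
3. |y| > 0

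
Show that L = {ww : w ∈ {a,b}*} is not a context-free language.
Assume for contradiction that L is context-free, and let p ≥ 1 be the pumping length given by the pumping lemma for CFLs.
Choose s = a^p b^p a^p b^p. Then s ∈ L (take w = a^p b^p) and |s| = 4p ≥ p.
By the CFL pumping lemma, s = uvxyz for some u, v, x, y, z with |vxy| ≤ p, |vy| ≥ 1, and uv^i xy^i z ∈ L for every i ≥ 0.

Write s as four blocks A₁ B₁ A₂ B₂ with A₁ = A₂ = a^p and B₁ = B₂ = b^p. Since |vxy| ≤ p, the window vxy lies inside at most two adjacent blocks. Take i = 0 and let t = uxz, so |t| = 4p − |vy| with 1 ≤ |vy| ≤ p. If |t| is odd, t ∉ L immediately, so assume |vy| is even (hence |vy| ≥ 2) and |t|/2 = 2p − |vy|/2, which satisfies p ≤ |t|/2 ≤ 2p − 1.

Case 1 (vxy inside A₁B₁): t = a^(p−j) b^(p−l) a^p b^p with j + l = |vy|. The second half of t has length < 2p, so it is a suffix of the trailing a^p b^p and ends in b; the first half is a^(p−j) b^(p−l) a^((j+l)/2), which ends in a because (j+l)/2 ≥ 1. The halves differ, so t ∉ L.

Case 2 (vxy inside B₁A₂, straddling the middle): t = a^p b^(p−j) a^(p−l) b^p with j + l = |vy|. If t = ww, then w is a prefix of t of length ≥ p, so w begins with a^p; and w is a suffix of t of length ≥ p, so w ends with b^p. That forces |w| ≥ 2p, contradicting |w| = |t|/2 ≤ 2p − 1. So t ∉ L.

Case 3 (vxy inside A₂B₂): t = a^p b^p a^(p−j) b^(p−l) with j + l = |vy|. The first half of t is a prefix of a^p b^p, so it begins with a; the second half is b^((j+l)/2) a^(p−j) b^(p−l), which begins with b. The halves differ, so t ∉ L.

In every case uv⁰xy⁰z = uxz ∉ L.

This contradicts the CFL pumping lemma, which requires uv^i xy^i z ∈ L for all i ≥ 0.
Hence L = {ww : w ∈ {a,b}*} is not context-free. ∎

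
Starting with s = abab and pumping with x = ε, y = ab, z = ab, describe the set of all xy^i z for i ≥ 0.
{xy^i z : i ≥ 0} = {(ab)^(i+1) : i ≥ 0} = {ab, abab, ababab, ...}

With x = ε, y = ab, z = ab: Pumping 'ab' gives strings of alternating a's and b's.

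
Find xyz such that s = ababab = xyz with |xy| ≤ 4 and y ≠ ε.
x = '', y = 'abab', z = 'ab'

For s = ababab and p = 4, one valid decomposition is:
- x = '' (length 0)
- y = 'abab' (length 4)
- z = 'ab' (length 2)

Verification:
- xyz = '' + 'abab' + 'ab' = ababab ✓
- |xy| = 4 ≤ 4 ✓
- |y| = 4 > 0 ✓

All pumping lemma constraints are satisfied.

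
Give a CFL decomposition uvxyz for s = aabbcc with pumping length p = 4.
u='a', v='a', x='bb', y='c', z='c'

For s = aabbcc with pumping length p = 4:

One valid decomposition:
- u = 'a'
- v = 'a'
- x = 'bb'
- y = 'c'
- z = 'c'

Verification:
- uvxyz = 'a' + 'a' + 'bb' + 'c' + 'c' = aabbcc ✓
- |vxy| = |'abbc'| = 4 ≤ 4 ✓
- |vy| = |'ac'| = 2 > 0 ✓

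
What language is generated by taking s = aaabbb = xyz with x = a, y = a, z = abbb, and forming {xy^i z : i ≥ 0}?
{xy^i z : i ≥ 0} = {a^(2+i) b^3 : i ≥ 0} = {aabbb, aaabbb, aaaabbb, ...}

With x = a, y = a, z = abbb: Starting with aaabbb and pumping the second 'a', we get strings with 2+i a's followed by 3 b's for i = 0, 1, 2, ...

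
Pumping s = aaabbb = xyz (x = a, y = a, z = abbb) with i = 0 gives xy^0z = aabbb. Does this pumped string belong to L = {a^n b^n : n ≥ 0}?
No

xy⁰z = a · ε · abbb = aabbb.
aabbb has 2 a's and 3 b's; 2 ≠ 3, so it is not in L.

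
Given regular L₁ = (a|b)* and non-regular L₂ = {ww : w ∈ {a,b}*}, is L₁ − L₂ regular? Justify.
No — L₁ − L₂ is not regular.

L₁ − L₂ is the complement of {ww} within {a,b}*. If it were regular, its complement {ww} would be regular as well (regular languages are closed under complement) — contradiction. So L₁ − L₂ is not regular.

Note that the bare facts "L₁ regular, L₂ non-regular" do not settle the question by themselves: the closure of regular languages under ∪, ∩, complement and difference applies only when BOTH operands are regular. With a non-regular operand the result can come out regular or non-regular depending on the specific languages, so one has to work out L₁ − L₂ for this particular pair, as above.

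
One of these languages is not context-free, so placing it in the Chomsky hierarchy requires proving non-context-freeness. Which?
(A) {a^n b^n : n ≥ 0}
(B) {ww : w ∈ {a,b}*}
(B) {ww : w ∈ {a,b}*}

(B) {ww : w ∈ {a,b}*} requires the CFL pumping lemma.

- {a^n b^n : n ≥ 0} is context-free (but not regular)
  • Can be shown non-regular with the regular pumping lemma
  • After pumping, the number of a's and b's become unequal

- {ww : w ∈ {a,b}*} is NOT context-free
  • Requires the CFL pumping lemma to prove
  • Cannot verify equality of two arbitrary substrings

The CFL pumping lemma is "stronger" in that it can prove non-membership
in the larger class of context-free languages.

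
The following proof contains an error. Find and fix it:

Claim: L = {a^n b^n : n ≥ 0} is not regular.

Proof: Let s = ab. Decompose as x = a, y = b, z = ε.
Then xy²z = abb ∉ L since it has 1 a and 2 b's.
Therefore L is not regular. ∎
Error: The string s = ab might be shorter than the pumping length p.

Correction: Choose s = a^p b^p to ensure |s| ≥ p. Also, the decomposition is wrong: with |xy| ≤ p, y cannot include b's when s starts with p a's.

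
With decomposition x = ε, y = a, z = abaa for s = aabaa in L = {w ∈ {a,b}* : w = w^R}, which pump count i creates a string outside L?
i = 0

xy⁰z = ε · ε · abaa = abaa; abaa reversed is aaba ≠ abaa, so it is not a palindrome and is not in L.
(Other choices also work, e.g. i = 2, 3; only i = 1 is guaranteed to stay in L since xy¹z = s.)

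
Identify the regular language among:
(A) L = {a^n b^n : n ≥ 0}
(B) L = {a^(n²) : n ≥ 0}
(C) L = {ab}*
(C) {ab}*

(C) L = {ab}* is regular.

This can be recognized by a finite automaton (DFA/NFA).
Regular expressions like {ab}* define regular languages.

The other choices are not regular:
- {a^n b^n : n ≥ 0}: After pumping, the number of a's and b's become unequal
- {a^(n²) : n ≥ 0}: After pumping, length is no longer a perfect square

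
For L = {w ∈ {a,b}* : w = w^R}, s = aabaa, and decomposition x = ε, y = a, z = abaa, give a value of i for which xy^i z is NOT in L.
i = 2

xy²z = ε · aa · abaa = aaabaa; aaabaa reversed is aabaaa ≠ aaabaa, so it is not a palindrome and is not in L.
(Other choices also work, e.g. i = 0, 3; only i = 1 is guaranteed to stay in L since xy¹z = s.)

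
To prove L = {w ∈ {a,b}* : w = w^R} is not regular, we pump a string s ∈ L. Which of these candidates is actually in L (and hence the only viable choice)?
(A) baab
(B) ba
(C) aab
(A) baab

The pumping lemma is applied to a string s that lies in L, so first check membership of each option:
- (A) baab reversed is baab, the same string, so it is a palindrome and is in L ✓
- (B) ba reversed is ab ≠ ba, so it is not a palindrome and is not in L ✗
- (C) aab reversed is baa ≠ aab, so it is not a palindrome and is not in L ✗

Only (A) baab is in L, so it is the only candidate that could play the role of s.
(In a complete proof one picks s in terms of the pumping length p so that |s| ≥ p is guaranteed; a fixed string like baab illustrates the shape of such an s.)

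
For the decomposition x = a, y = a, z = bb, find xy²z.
aaabb

Given x = 'a', y = 'a', z = 'bb' and i = 2:

xy^2z = x + y·y·...·y (2 times) + z
       = 'a' + 'a'^2 + 'bb'
       = 'a' + 'aa' + 'bb'
       = 'aaabb'

The pumped string is 'aaabb' with length 5.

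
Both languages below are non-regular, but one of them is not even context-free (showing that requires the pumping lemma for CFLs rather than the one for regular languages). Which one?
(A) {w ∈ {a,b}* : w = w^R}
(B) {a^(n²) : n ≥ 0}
(B) {a^(n²) : n ≥ 0}

(B) {a^(n²) : n ≥ 0} requires the CFL pumping lemma.

- {w ∈ {a,b}* : w = w^R} is context-free (but not regular)
  • Can be shown non-regular with the regular pumping lemma
  • After pumping, the string is no longer symmetric

- {a^(n²) : n ≥ 0} is NOT context-free
  • Requires the CFL pumping lemma to prove
  • Gaps between squares grow unboundedly

The CFL pumping lemma is "stronger" in that it can prove non-membership
in the larger class of context-free languages.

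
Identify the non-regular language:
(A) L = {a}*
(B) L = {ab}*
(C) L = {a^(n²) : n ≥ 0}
(C) {a^(n²) : n ≥ 0}

(C) L = {a^(n²) : n ≥ 0} is NOT regular.

The pumping lemma can be used to prove this:
After pumping, length is no longer a perfect square

The other languages are regular because they can be recognized by finite automata.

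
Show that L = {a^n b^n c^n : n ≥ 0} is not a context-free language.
Assume for contradiction that L is context-free, and let p ≥ 1 be the pumping length given by the pumping lemma for CFLs.
Choose s = a^p b^p c^p. Then s ∈ L and |s| = 3p ≥ p.
By the CFL pumping lemma, s = uvxyz for some u, v, x, y, z with |vxy| ≤ p, |vy| ≥ 1, and uv^i xy^i z ∈ L for every i ≥ 0.

Because |vxy| ≤ p, the window vxy cannot contain both an a and a c: any substring of s containing both must include the entire block b^p plus at least one a and one c, so it has length ≥ p + 2 > p.
Hence at least one of the letters a, c does not occur in vy at all.

Take i = 0: the string uxz is obtained from s by deleting |vy| ≥ 1 symbols, so |uxz| = 3p − |vy| < 3p.
But the letter (a or c) that does not occur in vy still occurs exactly p times in uxz. Every string of L with exactly p copies of some letter is a^p b^p c^p, of length 3p. Since |uxz| < 3p, uxz ∉ L.

This contradicts the CFL pumping lemma, which requires uv^i xy^i z ∈ L for all i ≥ 0.
Hence L = {a^n b^n c^n : n ≥ 0} is not context-free. ∎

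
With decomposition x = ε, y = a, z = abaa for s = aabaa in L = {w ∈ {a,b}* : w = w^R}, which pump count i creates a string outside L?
i = 0

xy⁰z = ε · ε · abaa = abaa; abaa reversed is aaba ≠ abaa, so it is not a palindrome and is not in L.
(Other choices also work, e.g. i = 2, 3; only i = 1 is guaranteed to stay in L since xy¹z = s.)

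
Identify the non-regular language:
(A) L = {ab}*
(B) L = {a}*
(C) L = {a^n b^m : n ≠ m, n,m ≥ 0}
(C) {a^n b^m : n ≠ m, n,m ≥ 0}

(C) L = {a^n b^m : n ≠ m, n,m ≥ 0} is NOT regular.

The pumping lemma can be used to prove this:
After pumping a's, we can make n = m

The other languages are regular because they can be recognized by finite automata.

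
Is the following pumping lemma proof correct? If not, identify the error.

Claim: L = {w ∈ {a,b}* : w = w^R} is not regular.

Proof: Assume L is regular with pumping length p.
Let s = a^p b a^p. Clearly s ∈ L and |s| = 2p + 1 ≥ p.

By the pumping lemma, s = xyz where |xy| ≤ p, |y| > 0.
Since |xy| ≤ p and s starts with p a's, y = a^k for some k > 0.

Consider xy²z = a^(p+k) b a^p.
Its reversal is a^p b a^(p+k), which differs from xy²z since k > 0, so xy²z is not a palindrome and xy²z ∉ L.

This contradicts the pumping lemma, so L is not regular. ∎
The proof is correct.

This proof is valid because:
1. s = a^p b a^p is in L and is chosen in terms of p, so |s| ≥ p holds for every p
2. The decomposition analysis is correct: |xy| ≤ p forces y to lie inside the leading a's
3. The contradiction is valid: a^(p+k) b a^p has more a's before the b than after it, so it is not a palindrome
4. The conclusion follows logically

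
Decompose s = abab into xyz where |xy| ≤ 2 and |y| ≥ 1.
x = '', y = 'a', z = 'bab'

For s = abab and p = 2, one valid decomposition is:
- x = '' (length 0)
- y = 'a' (length 1)
- z = 'bab' (length 3)

Verification:
- xyz = '' + 'a' + 'bab' = abab ✓
- |xy| = 1 ≤ 2 ✓
- |y| = 1 > 0 ✓

All pumping lemma constraints are satisfied.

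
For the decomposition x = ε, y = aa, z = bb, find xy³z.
aaaaaabb

Given x = '', y = 'aa', z = 'bb' and i = 3:

xy^3z = x + y·y·...·y (3 times) + z
       = '' + 'aa'^3 + 'bb'
       = '' + 'aaaaaa' + 'bb'
       = 'aaaaaabb'

The pumped string is 'aaaaaabb' with length 8.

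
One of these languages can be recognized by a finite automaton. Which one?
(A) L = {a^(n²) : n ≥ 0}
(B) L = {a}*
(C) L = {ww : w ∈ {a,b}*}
(B) {a}*

(B) L = {a}* is regular.

This can be recognized by a finite automaton (DFA/NFA).
Regular expressions like {a}* define regular languages.

The other choices are not regular:
- {ww : w ∈ {a,b}*}: After pumping, the two halves no longer match
- {a^(n²) : n ≥ 0}: After pumping, length is no longer a perfect square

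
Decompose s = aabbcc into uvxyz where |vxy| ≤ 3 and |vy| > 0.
u='aa', v='b', x='b', y='c', z='c'

For s = aabbcc with pumping length p = 3:

One valid decomposition:
- u = 'aa'
- v = 'b'
- x = 'b'
- y = 'c'
- z = 'c'

Verification:
- uvxyz = 'aa' + 'b' + 'b' + 'c' + 'c' = aabbcc ✓
- |vxy| = |'bbc'| = 3 ≤ 3 ✓
- |vy| = |'bc'| = 2 > 0 ✓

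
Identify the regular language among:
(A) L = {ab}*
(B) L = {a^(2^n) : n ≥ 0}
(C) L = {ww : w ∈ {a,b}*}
(A) {ab}*

(A) L = {ab}* is regular.

This can be recognized by a finite automaton (DFA/NFA).
Regular expressions like {ab}* define regular languages.

The other choices are not regular:
- {ww : w ∈ {a,b}*}: After pumping, the two halves no longer match
- {a^(2^n) : n ≥ 0}: After pumping, length is no longer a power of 2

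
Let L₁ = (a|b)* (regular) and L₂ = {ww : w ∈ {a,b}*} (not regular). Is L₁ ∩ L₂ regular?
No — L₁ ∩ L₂ is not regular.

(a|b)* is all strings over {a,b}, so L₁ ∩ L₂ = {ww : w ∈ {a,b}*} = L₂ itself, which is not regular (pump s = a^p b a^p b).

Note that the bare facts "L₁ regular, L₂ non-regular" do not settle the question by themselves: the closure of regular languages under ∪, ∩, complement and difference applies only when BOTH operands are regular. With a non-regular operand the result can come out regular or non-regular depending on the specific languages, so one has to work out L₁ ∩ L₂ for this particular pair, as above.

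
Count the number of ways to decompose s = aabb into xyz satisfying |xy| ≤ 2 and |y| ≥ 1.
3

For s = 'aabb' with pumping length p = 2:

Constraints: |xy| ≤ 2, |y| > 0

Valid decompositions (|xy| ≤ p, |y| ≥ 1):
  • x='', y='a', z='abb'
  • x='a', y='a', z='bb'
  • x='', y='aa', z='bb'

Total count: 3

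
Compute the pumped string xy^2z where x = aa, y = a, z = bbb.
aaaabbb

Given x = 'aa', y = 'a', z = 'bbb' and i = 2:

xy^2z = x + y·y·...·y (2 times) + z
       = 'aa' + 'a'^2 + 'bbb'
       = 'aa' + 'aa' + 'bbb'
       = 'aaaabbb'

The pumped string is 'aaaabbb' with length 7.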